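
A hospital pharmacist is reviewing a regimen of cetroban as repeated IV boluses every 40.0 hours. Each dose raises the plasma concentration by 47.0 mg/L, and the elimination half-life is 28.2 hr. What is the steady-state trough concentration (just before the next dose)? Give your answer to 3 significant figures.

28.1 mg/L

k = ln 2 / 28.2 = 0.02458 hr⁻¹
Fraction remaining after one interval: e^(−kτ) = e^(−0.02458 × 40.0) = 0.3741
R = 1 / (1 − 0.3741) = 1.598
Css,max = 47.0 × 1.598 = 75.09 mg/L
Css,min = Css,max × e^(−kτ) = 75.09 × 0.3741 ≈ 28.1 mg/L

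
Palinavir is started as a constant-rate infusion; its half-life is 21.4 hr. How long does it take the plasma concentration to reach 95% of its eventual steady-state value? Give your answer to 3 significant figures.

92.5 hours

k = ln 2 / 21.4 = 0.03239 hr⁻¹
f = 1 − e^(−kt)  ⇒  t = −ln(1 − f) / k
t = −ln(1 − 0.95) / 0.03239 = 2.996 / 0.03239 ≈ 92.5 hours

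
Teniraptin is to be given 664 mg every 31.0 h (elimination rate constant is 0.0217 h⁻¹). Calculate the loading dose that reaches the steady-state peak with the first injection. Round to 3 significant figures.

Accumulation ratio R = 1 / (1 − e^(−kτ)) = 1 / (1 − e^(−0.02170×31.0)) = 1 / (1 − 0.5103) = 2.042
Loading dose = maintenance dose × R = 664 × 2.042 ≈ 1360 mg

1360 mg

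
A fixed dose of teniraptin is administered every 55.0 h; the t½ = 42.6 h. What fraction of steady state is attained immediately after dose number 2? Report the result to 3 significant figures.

k = ln 2 / 42.6 = 0.01627 h⁻¹
f_n = 1 − e^(−nkτ) = 1 − e^(−2 × 0.01627 × 55.0) = 1 − e^(−1.790) = 1 − 0.1670 ≈ 0.833

0.833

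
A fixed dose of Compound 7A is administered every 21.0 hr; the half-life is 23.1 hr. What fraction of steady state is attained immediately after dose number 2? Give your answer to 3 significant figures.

k = ln 2 / 23.1 = 0.03001 hr⁻¹
f_n = 1 − e^(−nkτ) = 1 − e^(−2 × 0.03001 × 21.0) = 1 − e^(−1.260) = 1 − 0.2836 ≈ 0.716

0.716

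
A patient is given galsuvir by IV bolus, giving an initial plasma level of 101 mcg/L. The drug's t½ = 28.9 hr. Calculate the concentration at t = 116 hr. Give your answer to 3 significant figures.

6.25 mcg/L

k = ln 2 / 28.9 = 0.02398 hr⁻¹
116 hr is 4.014 half-lives, so C = 101 × (1/2)^4.014 = 101 × 0.06190 ≈ 6.25 mcg/L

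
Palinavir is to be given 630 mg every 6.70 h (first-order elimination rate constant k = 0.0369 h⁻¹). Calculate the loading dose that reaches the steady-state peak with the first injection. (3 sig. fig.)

Accumulation ratio R = 1 / (1 − e^(−kτ)) = 1 / (1 − e^(−0.03690×6.70)) = 1 / (1 − 0.7810) = 4.565
Loading dose = maintenance dose × R = 630 × 4.565 ≈ 2880 mg

2880 mg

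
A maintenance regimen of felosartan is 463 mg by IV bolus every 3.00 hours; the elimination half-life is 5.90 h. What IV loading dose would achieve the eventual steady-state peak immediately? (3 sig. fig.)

1560 mg

k = ln 2 / 5.90 = 0.1175 h⁻¹
Accumulation ratio R = 1 / (1 − e^(−kτ)) = 1 / (1 − e^(−0.1175×3.00)) = 1 / (1 − 0.7030) = 3.367
Loading dose = maintenance dose × R = 463 × 3.367 ≈ 1560 mg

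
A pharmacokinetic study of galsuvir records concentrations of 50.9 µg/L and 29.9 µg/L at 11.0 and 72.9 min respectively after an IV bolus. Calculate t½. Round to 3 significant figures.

k = ln(C₁/C₂) / (t₂ − t₁) = ln(50.9/29.9) / (72.9 − 11.0)
  = 0.5320 / 61.90 = 0.008595 min⁻¹
t½ = ln 2 / k = ln 2 / 0.008595 ≈ 80.6 minutes

80.6 minutes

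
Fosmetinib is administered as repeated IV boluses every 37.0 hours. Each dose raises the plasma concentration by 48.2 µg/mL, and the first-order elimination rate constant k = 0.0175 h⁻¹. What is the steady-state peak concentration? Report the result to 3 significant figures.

Fraction remaining after one interval: e^(−kτ) = e^(−0.01750 × 37.0) = 0.5234
R = 1 / (1 − 0.5234) = 2.098
Css,max = 48.2 × 2.098 ≈ 101 µg/mL

101 µg/mL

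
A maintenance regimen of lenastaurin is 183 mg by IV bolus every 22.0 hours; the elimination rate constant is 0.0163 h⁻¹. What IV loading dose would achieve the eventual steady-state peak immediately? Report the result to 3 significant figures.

607 mg

Accumulation ratio R = 1 / (1 − e^(−kτ)) = 1 / (1 − e^(−0.01630×22.0)) = 1 / (1 − 0.6987) = 3.318
Loading dose = maintenance dose × R = 183 × 3.318 ≈ 607 mg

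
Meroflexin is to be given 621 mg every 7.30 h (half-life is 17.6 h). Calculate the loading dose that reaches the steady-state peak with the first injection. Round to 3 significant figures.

2490 mg

k = ln 2 / 17.6 = 0.03938 h⁻¹
Accumulation ratio R = 1 / (1 − e^(−kτ)) = 1 / (1 − e^(−0.03938×7.30)) = 1 / (1 − 0.7501) = 4.002
Loading dose = maintenance dose × R = 621 × 4.002 ≈ 2490 mg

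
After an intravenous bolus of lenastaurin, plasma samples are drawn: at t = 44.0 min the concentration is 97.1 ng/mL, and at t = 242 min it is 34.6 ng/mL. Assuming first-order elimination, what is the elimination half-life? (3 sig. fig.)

133 minutes

k = ln(C₁/C₂) / (t₂ − t₁) = ln(97.1/34.6) / (242 − 44.0)
  = 1.032 / 198.0 = 0.005212 min⁻¹
t½ = ln 2 / k = ln 2 / 0.005212 ≈ 133 minutes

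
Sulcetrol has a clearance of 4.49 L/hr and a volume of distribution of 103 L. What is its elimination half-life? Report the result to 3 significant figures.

k = CL / V = 4.49 / 103 = 0.04359 hr⁻¹
t½ = ln 2 / k = ln 2 / 0.04359 ≈ 15.9 hours

15.9 hours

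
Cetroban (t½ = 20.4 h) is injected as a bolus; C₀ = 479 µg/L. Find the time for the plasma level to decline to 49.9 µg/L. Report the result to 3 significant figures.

k = ln 2 / 20.4 = 0.03398 h⁻¹
C(t) = C₀ e^(−kt)  ⇒  t = ln(C₀/C) / k
t = ln(479/49.9) / 0.03398 = 2.262 / 0.03398 ≈ 66.6 hours

66.6 hours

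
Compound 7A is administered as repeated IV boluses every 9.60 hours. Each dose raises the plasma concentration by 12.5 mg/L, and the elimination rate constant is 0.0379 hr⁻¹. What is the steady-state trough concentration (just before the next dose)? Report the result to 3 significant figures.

Fraction remaining after one interval: e^(−kτ) = e^(−0.03790 × 9.60) = 0.6950
R = 1 / (1 − 0.6950) = 3.279
Css,max = 12.5 × 3.279 = 40.98 mg/L
Css,min = Css,max × e^(−kτ) = 40.98 × 0.6950 ≈ 28.5 mg/L

28.5 mg/L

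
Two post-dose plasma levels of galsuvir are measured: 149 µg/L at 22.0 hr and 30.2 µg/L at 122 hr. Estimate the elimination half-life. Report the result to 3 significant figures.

k = ln(C₁/C₂) / (t₂ − t₁) = ln(149/30.2) / (122 − 22.0)
  = 1.596 / 100.0 = 0.01596 hr⁻¹
t½ = ln 2 / k = ln 2 / 0.01596 ≈ 43.4 hours

43.4 hours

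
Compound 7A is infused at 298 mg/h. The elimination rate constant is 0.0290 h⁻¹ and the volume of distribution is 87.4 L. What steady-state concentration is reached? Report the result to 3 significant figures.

118 mg/L

CL = k · V = 0.0290 × 87.4 = 2.535 L/h
Css = rate / CL = 298 / 2.535 ≈ 118 mg/L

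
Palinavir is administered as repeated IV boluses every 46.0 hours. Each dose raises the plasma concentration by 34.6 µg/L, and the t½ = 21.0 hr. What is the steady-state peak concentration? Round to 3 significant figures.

k = ln 2 / 21.0 = 0.03301 hr⁻¹
Fraction remaining after one interval: e^(−kτ) = e^(−0.03301 × 46.0) = 0.2191
R = 1 / (1 − 0.2191) = 1.281
Css,max = 34.6 × 1.281 ≈ 44.3 µg/L

44.3 µg/L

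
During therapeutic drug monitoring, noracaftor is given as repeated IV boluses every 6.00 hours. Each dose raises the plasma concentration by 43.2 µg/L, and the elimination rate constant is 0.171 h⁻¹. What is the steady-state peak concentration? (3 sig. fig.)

67.3 µg/L

Fraction remaining after one interval: e^(−kτ) = e^(−0.1710 × 6.00) = 0.3584
R = 1 / (1 − 0.3584) = 1.559
Css,max = 43.2 × 1.559 ≈ 67.3 µg/L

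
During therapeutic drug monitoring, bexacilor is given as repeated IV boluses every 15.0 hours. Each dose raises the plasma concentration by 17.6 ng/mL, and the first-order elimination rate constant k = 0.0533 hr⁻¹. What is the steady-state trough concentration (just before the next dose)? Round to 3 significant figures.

Fraction remaining after one interval: e^(−kτ) = e^(−0.05330 × 15.0) = 0.4496
R = 1 / (1 − 0.4496) = 1.817
Css,max = 17.6 × 1.817 = 31.97 ng/mL
Css,min = Css,max × e^(−kτ) = 31.97 × 0.4496 ≈ 14.4 ng/mL

14.4 ng/mL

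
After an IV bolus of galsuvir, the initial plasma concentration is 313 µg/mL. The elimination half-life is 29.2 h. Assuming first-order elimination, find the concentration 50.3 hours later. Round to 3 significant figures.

94.8 µg/mL

k = ln 2 / 29.2 = 0.02374 h⁻¹
C(t) = C₀ e^(−kt) = 313 × e^(−0.02374 × 50.3) = 313 × e^(−1.194) = 313 × 0.3030 ≈ 94.8 µg/mL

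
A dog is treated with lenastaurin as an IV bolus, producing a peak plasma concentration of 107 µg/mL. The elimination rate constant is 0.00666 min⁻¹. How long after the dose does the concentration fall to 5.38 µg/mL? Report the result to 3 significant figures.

449 minutes

C(t) = C₀ e^(−kt)  ⇒  t = ln(C₀/C) / k
t = ln(107/5.38) / 0.006660 = 2.990 / 0.006660 ≈ 449 minutes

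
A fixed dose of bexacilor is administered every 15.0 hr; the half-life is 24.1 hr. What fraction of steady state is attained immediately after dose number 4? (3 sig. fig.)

0.822

k = ln 2 / 24.1 = 0.02876 hr⁻¹
f_n = 1 − e^(−nkτ) = 1 − e^(−4 × 0.02876 × 15.0) = 1 − e^(−1.726) = 1 − 0.1781 ≈ 0.822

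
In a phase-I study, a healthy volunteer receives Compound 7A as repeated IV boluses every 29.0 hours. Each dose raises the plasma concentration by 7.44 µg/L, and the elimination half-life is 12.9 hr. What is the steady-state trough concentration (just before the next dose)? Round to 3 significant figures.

1.98 µg/L

k = ln 2 / 12.9 = 0.05373 hr⁻¹
Fraction remaining after one interval: e^(−kτ) = e^(−0.05373 × 29.0) = 0.2105
R = 1 / (1 − 0.2105) = 1.267
Css,max = 7.44 × 1.267 = 9.424 µg/L
Css,min = Css,max × e^(−kτ) = 9.424 × 0.2105 ≈ 1.98 µg/L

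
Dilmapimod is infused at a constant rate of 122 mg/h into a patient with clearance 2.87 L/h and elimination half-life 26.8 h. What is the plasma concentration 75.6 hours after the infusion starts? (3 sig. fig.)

Css = rate / CL = 122 / 2.87 = 42.51 µg/mL
k = ln 2 / 26.8 = 0.02586 h⁻¹
C(t) = Css (1 − e^(−kt)) = 42.51 × (1 − e^(−1.955)) = 42.51 × 0.8585 ≈ 36.5 µg/mL

36.5 µg/mL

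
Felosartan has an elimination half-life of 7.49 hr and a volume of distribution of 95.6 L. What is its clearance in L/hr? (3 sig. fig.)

k = ln 2 / t½ = ln 2 / 7.49 = 0.09254 hr⁻¹
CL = k · V = 0.09254 × 95.6 ≈ 8.85 L/hr

8.85 L/hr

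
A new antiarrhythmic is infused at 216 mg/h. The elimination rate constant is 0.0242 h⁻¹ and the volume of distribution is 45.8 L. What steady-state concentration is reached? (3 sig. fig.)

195 mg/L

CL = k · V = 0.0242 × 45.8 = 1.108 L/h
Css = rate / CL = 216 / 1.108 ≈ 195 mg/L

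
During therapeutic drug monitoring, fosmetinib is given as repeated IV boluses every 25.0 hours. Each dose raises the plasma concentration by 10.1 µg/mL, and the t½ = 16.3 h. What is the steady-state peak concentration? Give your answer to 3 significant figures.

k = ln 2 / 16.3 = 0.04252 h⁻¹
Fraction remaining after one interval: e^(−kτ) = e^(−0.04252 × 25.0) = 0.3454
R = 1 / (1 − 0.3454) = 1.528
Css,max = 10.1 × 1.528 ≈ 15.4 µg/mL

15.4 µg/mL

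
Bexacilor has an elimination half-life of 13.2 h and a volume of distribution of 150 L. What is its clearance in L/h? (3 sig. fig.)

7.88 L/h

k = ln 2 / t½ = ln 2 / 13.2 = 0.05251 h⁻¹
CL = k · V = 0.05251 × 150 ≈ 7.88 L/h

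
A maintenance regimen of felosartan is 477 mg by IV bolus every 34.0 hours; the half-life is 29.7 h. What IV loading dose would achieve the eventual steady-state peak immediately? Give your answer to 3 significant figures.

k = ln 2 / 29.7 = 0.02334 h⁻¹
Accumulation ratio R = 1 / (1 − e^(−kτ)) = 1 / (1 − e^(−0.02334×34.0)) = 1 / (1 − 0.4523) = 1.826
Loading dose = maintenance dose × R = 477 × 1.826 ≈ 871 mg

871 mg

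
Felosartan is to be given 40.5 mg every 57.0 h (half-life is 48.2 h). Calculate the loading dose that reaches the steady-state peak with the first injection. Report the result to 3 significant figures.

72.4 mg

k = ln 2 / 48.2 = 0.01438 h⁻¹
Accumulation ratio R = 1 / (1 − e^(−kτ)) = 1 / (1 − e^(−0.01438×57.0)) = 1 / (1 − 0.4406) = 1.788
Loading dose = maintenance dose × R = 40.5 × 1.788 ≈ 72.4 mg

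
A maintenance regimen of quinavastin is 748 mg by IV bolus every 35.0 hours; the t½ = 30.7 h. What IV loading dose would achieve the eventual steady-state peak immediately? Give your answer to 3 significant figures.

1370 mg

k = ln 2 / 30.7 = 0.02258 h⁻¹
Accumulation ratio R = 1 / (1 − e^(−kτ)) = 1 / (1 − e^(−0.02258×35.0)) = 1 / (1 − 0.4537) = 1.831
Loading dose = maintenance dose × R = 748 × 1.831 ≈ 1370 mg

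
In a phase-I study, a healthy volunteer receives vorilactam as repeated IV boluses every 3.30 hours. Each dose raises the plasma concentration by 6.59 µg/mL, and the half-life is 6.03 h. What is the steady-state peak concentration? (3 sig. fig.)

20.9 µg/mL

k = ln 2 / 6.03 = 0.1149 h⁻¹
Fraction remaining after one interval: e^(−kτ) = e^(−0.1149 × 3.30) = 0.6843
R = 1 / (1 − 0.6843) = 3.168
Css,max = 6.59 × 3.168 ≈ 20.9 µg/mL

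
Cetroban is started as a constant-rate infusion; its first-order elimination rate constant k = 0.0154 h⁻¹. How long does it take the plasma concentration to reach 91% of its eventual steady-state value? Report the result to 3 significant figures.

f = 1 − e^(−kt)  ⇒  t = −ln(1 − f) / k
t = −ln(1 − 0.91) / 0.01540 = 2.408 / 0.01540 ≈ 156 hours

156 hours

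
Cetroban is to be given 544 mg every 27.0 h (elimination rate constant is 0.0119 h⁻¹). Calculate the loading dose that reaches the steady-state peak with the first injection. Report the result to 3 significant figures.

1980 mg

Accumulation ratio R = 1 / (1 − e^(−kτ)) = 1 / (1 − e^(−0.01190×27.0)) = 1 / (1 − 0.7252) = 3.639
Loading dose = maintenance dose × R = 544 × 3.639 ≈ 1980 mg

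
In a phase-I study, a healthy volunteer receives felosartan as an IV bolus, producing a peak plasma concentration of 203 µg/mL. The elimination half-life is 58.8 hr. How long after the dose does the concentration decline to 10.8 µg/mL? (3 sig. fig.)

249 hours

k = ln 2 / 58.8 = 0.01179 hr⁻¹
C(t) = C₀ e^(−kt)  ⇒  t = ln(C₀/C) / k
t = ln(203/10.8) / 0.01179 = 2.934 / 0.01179 ≈ 249 hours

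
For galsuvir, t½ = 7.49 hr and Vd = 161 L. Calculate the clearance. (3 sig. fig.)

14.9 L/hr

k = ln 2 / t½ = ln 2 / 7.49 = 0.09254 hr⁻¹
CL = k · V = 0.09254 × 161 ≈ 14.9 L/hr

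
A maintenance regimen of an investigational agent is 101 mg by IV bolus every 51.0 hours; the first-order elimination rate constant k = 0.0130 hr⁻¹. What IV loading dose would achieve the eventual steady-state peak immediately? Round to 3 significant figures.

208 mg

Accumulation ratio R = 1 / (1 − e^(−kτ)) = 1 / (1 − e^(−0.01300×51.0)) = 1 / (1 − 0.5153) = 2.063
Loading dose = maintenance dose × R = 101 × 2.063 ≈ 208 mg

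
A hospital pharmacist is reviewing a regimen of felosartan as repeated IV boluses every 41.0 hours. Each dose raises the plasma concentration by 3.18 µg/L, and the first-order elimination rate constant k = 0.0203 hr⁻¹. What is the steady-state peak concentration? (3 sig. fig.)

Fraction remaining after one interval: e^(−kτ) = e^(−0.02030 × 41.0) = 0.4350
R = 1 / (1 − 0.4350) = 1.770
Css,max = 3.18 × 1.770 ≈ 5.63 µg/L

5.63 µg/L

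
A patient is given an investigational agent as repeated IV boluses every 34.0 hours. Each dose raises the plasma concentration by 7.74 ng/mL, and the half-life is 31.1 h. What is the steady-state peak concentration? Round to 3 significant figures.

k = ln 2 / 31.1 = 0.02229 h⁻¹
Fraction remaining after one interval: e^(−kτ) = e^(−0.02229 × 34.0) = 0.4687
R = 1 / (1 − 0.4687) = 1.882
Css,max = 7.74 × 1.882 ≈ 14.6 ng/mL

14.6 ng/mL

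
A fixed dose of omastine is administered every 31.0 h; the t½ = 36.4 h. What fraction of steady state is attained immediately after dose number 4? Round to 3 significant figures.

0.906

k = ln 2 / 36.4 = 0.01904 h⁻¹
f_n = 1 − e^(−nkτ) = 1 − e^(−4 × 0.01904 × 31.0) = 1 − e^(−2.361) = 1 − 0.09430 ≈ 0.906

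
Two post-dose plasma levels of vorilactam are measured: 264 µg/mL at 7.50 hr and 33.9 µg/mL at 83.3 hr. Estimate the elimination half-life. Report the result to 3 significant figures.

25.6 hours

k = ln(C₁/C₂) / (t₂ − t₁) = ln(264/33.9) / (83.3 − 7.50)
  = 2.053 / 75.80 = 0.02708 hr⁻¹
t½ = ln 2 / k = ln 2 / 0.02708 ≈ 25.6 hours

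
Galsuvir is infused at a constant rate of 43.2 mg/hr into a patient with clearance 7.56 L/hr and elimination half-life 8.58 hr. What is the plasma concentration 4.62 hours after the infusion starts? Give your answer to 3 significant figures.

Css = rate / CL = 43.2 / 7.56 = 5.714 mg/L
k = ln 2 / 8.58 = 0.08079 hr⁻¹
C(t) = Css (1 − e^(−kt)) = 5.714 × (1 − e^(−0.3732)) = 5.714 × 0.3115 ≈ 1.78 mg/L

1.78 mg/L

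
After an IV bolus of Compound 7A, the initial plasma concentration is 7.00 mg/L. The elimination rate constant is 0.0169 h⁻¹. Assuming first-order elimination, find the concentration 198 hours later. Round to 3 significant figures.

0.247 mg/L

C(t) = C₀ e^(−kt) = 7.00 × e^(−0.01690 × 198) = 7.00 × e^(−3.346) = 7.00 × 0.03522 ≈ 0.247 mg/L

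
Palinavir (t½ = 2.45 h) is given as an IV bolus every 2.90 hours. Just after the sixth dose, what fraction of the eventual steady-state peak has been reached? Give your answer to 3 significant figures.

0.993

k = ln 2 / 2.45 = 0.2829 h⁻¹
f_n = 1 − e^(−nkτ) = 1 − e^(−6 × 0.2829 × 2.90) = 1 − e^(−4.923) = 1 − 0.007279 ≈ 0.993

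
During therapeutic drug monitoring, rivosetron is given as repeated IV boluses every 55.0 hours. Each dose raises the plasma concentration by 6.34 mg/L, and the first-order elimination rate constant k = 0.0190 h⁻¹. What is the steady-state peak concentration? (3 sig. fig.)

Fraction remaining after one interval: e^(−kτ) = e^(−0.01900 × 55.0) = 0.3517
R = 1 / (1 − 0.3517) = 1.542
Css,max = 6.34 × 1.542 ≈ 9.78 mg/L

9.78 mg/L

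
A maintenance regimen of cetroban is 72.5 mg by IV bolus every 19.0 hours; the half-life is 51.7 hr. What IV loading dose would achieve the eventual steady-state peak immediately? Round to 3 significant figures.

322 mg

k = ln 2 / 51.7 = 0.01341 hr⁻¹
Accumulation ratio R = 1 / (1 − e^(−kτ)) = 1 / (1 − e^(−0.01341×19.0)) = 1 / (1 − 0.7751) = 4.447
Loading dose = maintenance dose × R = 72.5 × 4.447 ≈ 322 mg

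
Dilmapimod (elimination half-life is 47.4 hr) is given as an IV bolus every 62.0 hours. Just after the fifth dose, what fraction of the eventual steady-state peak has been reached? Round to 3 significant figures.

0.989

k = ln 2 / 47.4 = 0.01462 hr⁻¹
f_n = 1 − e^(−nkτ) = 1 − e^(−5 × 0.01462 × 62.0) = 1 − e^(−4.533) = 1 − 0.01075 ≈ 0.989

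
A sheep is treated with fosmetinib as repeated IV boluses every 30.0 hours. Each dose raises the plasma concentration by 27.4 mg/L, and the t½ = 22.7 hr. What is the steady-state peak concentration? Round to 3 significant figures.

k = ln 2 / 22.7 = 0.03054 hr⁻¹
Fraction remaining after one interval: e^(−kτ) = e^(−0.03054 × 30.0) = 0.4001
R = 1 / (1 − 0.4001) = 1.667
Css,max = 27.4 × 1.667 ≈ 45.7 mg/L

45.7 mg/L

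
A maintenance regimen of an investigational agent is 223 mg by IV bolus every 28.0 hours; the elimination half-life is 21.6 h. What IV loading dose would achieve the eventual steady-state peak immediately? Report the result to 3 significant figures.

k = ln 2 / 21.6 = 0.03209 h⁻¹
Accumulation ratio R = 1 / (1 − e^(−kτ)) = 1 / (1 − e^(−0.03209×28.0)) = 1 / (1 − 0.4072) = 1.687
Loading dose = maintenance dose × R = 223 × 1.687 ≈ 376 mg

376 mg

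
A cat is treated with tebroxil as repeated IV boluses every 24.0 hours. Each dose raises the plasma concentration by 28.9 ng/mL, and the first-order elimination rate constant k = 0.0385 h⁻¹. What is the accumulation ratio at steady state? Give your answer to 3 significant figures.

1.66

Fraction remaining after one interval: e^(−kτ) = e^(−0.03850 × 24.0) = 0.3969
R = 1 / (1 − 0.3969) = 1 / 0.6031 ≈ 1.66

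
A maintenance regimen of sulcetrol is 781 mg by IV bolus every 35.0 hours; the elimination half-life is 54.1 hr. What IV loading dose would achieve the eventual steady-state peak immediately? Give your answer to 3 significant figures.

2160 mg

k = ln 2 / 54.1 = 0.01281 hr⁻¹
Accumulation ratio R = 1 / (1 − e^(−kτ)) = 1 / (1 − e^(−0.01281×35.0)) = 1 / (1 − 0.6386) = 2.767
Loading dose = maintenance dose × R = 781 × 2.767 ≈ 2160 mg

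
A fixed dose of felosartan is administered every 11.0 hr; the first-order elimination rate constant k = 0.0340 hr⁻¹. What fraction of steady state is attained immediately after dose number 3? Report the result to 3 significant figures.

0.674

f_n = 1 − e^(−nkτ) = 1 − e^(−3 × 0.03400 × 11.0) = 1 − e^(−1.122) = 1 − 0.3256 ≈ 0.674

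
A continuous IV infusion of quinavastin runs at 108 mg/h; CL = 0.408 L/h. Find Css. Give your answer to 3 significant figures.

265 µg/mL

Css = infusion rate / CL = 108 / 0.408 ≈ 265 µg/mL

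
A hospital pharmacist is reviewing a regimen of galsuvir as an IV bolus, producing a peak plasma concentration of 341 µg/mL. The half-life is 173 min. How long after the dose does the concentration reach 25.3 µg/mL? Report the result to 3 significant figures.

k = ln 2 / 173 = 0.004007 min⁻¹
C(t) = C₀ e^(−kt)  ⇒  t = ln(C₀/C) / k
t = ln(341/25.3) / 0.004007 = 2.601 / 0.004007 ≈ 649 minutes

649 minutes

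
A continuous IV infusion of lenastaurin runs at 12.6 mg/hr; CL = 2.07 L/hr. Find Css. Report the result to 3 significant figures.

6.09 µg/mL

Css = infusion rate / CL = 12.6 / 2.07 ≈ 6.09 µg/mL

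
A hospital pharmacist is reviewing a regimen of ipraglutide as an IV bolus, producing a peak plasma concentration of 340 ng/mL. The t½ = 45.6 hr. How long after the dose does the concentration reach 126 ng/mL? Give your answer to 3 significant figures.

65.3 hours

k = ln 2 / 45.6 = 0.01520 hr⁻¹
C(t) = C₀ e^(−kt)  ⇒  t = ln(C₀/C) / k
t = ln(340/126) / 0.01520 = 0.9927 / 0.01520 ≈ 65.3 hours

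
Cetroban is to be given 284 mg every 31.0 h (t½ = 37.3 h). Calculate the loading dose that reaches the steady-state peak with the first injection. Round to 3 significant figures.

649 mg

k = ln 2 / 37.3 = 0.01858 h⁻¹
Accumulation ratio R = 1 / (1 − e^(−kτ)) = 1 / (1 − e^(−0.01858×31.0)) = 1 / (1 − 0.5621) = 2.284
Loading dose = maintenance dose × R = 284 × 2.284 ≈ 649 mg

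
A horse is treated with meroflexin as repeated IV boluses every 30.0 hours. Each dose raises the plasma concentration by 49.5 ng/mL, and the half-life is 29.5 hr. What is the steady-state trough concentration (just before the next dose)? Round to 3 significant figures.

48.4 ng/mL

k = ln 2 / 29.5 = 0.02350 hr⁻¹
Fraction remaining after one interval: e^(−kτ) = e^(−0.02350 × 30.0) = 0.4942
R = 1 / (1 − 0.4942) = 1.977
Css,max = 49.5 × 1.977 = 97.86 ng/mL
Css,min = Css,max × e^(−kτ) = 97.86 × 0.4942 ≈ 48.4 ng/mL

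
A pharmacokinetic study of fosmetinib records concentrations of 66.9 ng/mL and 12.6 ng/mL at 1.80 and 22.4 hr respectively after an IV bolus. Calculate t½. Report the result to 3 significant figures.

k = ln(C₁/C₂) / (t₂ − t₁) = ln(66.9/12.6) / (22.4 − 1.80)
  = 1.670 / 20.60 = 0.08104 hr⁻¹
t½ = ln 2 / k = ln 2 / 0.08104 ≈ 8.55 hours

8.55 hours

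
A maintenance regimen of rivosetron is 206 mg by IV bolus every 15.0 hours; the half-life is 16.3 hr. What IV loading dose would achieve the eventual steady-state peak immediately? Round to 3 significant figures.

437 mg

k = ln 2 / 16.3 = 0.04252 hr⁻¹
Accumulation ratio R = 1 / (1 − e^(−kτ)) = 1 / (1 − e^(−0.04252×15.0)) = 1 / (1 − 0.5284) = 2.121
Loading dose = maintenance dose × R = 206 × 2.121 ≈ 437 mg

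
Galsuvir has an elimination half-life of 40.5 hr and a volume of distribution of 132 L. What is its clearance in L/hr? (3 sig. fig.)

2.26 L/hr

k = ln 2 / t½ = ln 2 / 40.5 = 0.01711 hr⁻¹
CL = k · V = 0.01711 × 132 ≈ 2.26 L/hr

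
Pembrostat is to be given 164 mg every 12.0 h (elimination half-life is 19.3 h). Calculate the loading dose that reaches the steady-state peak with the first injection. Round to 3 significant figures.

468 mg

k = ln 2 / 19.3 = 0.03591 h⁻¹
Accumulation ratio R = 1 / (1 − e^(−kτ)) = 1 / (1 − e^(−0.03591×12.0)) = 1 / (1 − 0.6499) = 2.856
Loading dose = maintenance dose × R = 164 × 2.856 ≈ 468 mg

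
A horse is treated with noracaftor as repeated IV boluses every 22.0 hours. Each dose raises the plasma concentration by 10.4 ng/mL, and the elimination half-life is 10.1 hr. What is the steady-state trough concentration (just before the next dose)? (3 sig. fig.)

2.95 ng/mL

k = ln 2 / 10.1 = 0.06863 hr⁻¹
Fraction remaining after one interval: e^(−kτ) = e^(−0.06863 × 22.0) = 0.2209
R = 1 / (1 − 0.2209) = 1.284
Css,max = 10.4 × 1.284 = 13.35 ng/mL
Css,min = Css,max × e^(−kτ) = 13.35 × 0.2209 ≈ 2.95 ng/mL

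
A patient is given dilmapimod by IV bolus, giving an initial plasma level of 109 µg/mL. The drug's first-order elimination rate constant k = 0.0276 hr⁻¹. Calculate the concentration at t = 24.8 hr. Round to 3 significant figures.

C(t) = C₀ e^(−kt) = 109 × e^(−0.02760 × 24.8) = 109 × e^(−0.6845) = 109 × 0.5044 ≈ 55.0 µg/mL

55.0 µg/mL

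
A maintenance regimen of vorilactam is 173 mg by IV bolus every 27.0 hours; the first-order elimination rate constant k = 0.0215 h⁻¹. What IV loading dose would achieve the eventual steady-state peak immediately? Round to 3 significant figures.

393 mg

Accumulation ratio R = 1 / (1 − e^(−kτ)) = 1 / (1 − e^(−0.02150×27.0)) = 1 / (1 − 0.5596) = 2.271
Loading dose = maintenance dose × R = 173 × 2.271 ≈ 393 mg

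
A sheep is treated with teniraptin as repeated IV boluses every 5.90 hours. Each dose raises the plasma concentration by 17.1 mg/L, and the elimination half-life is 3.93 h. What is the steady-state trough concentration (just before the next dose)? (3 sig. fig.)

k = ln 2 / 3.93 = 0.1764 h⁻¹
Fraction remaining after one interval: e^(−kτ) = e^(−0.1764 × 5.90) = 0.3532
R = 1 / (1 − 0.3532) = 1.546
Css,max = 17.1 × 1.546 = 26.44 mg/L
Css,min = Css,max × e^(−kτ) = 26.44 × 0.3532 ≈ 9.34 mg/L

9.34 mg/L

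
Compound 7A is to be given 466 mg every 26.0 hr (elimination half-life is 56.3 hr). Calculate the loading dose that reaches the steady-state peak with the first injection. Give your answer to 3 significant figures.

k = ln 2 / 56.3 = 0.01231 hr⁻¹
Accumulation ratio R = 1 / (1 − e^(−kτ)) = 1 / (1 − e^(−0.01231×26.0)) = 1 / (1 − 0.7261) = 3.651
Loading dose = maintenance dose × R = 466 × 3.651 ≈ 1700 mg

1700 mg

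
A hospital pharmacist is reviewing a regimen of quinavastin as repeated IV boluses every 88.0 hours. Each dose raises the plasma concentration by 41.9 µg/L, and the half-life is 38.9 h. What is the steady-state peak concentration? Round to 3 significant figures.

k = ln 2 / 38.9 = 0.01782 h⁻¹
Fraction remaining after one interval: e^(−kτ) = e^(−0.01782 × 88.0) = 0.2085
R = 1 / (1 − 0.2085) = 1.263
Css,max = 41.9 × 1.263 ≈ 52.9 µg/L

52.9 µg/L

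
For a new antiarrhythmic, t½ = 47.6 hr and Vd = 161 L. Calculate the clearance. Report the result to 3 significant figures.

k = ln 2 / t½ = ln 2 / 47.6 = 0.01456 hr⁻¹
CL = k · V = 0.01456 × 161 ≈ 2.34 L/hr

2.34 L/hr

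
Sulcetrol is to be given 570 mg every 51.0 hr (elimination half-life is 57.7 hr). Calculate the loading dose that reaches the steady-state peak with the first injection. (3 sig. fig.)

1240 mg

k = ln 2 / 57.7 = 0.01201 hr⁻¹
Accumulation ratio R = 1 / (1 − e^(−kτ)) = 1 / (1 − e^(−0.01201×51.0)) = 1 / (1 − 0.5419) = 2.183
Loading dose = maintenance dose × R = 570 × 2.183 ≈ 1240 mg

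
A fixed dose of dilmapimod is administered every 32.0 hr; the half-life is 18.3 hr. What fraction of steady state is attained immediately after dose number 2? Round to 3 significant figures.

k = ln 2 / 18.3 = 0.03788 hr⁻¹
f_n = 1 − e^(−nkτ) = 1 − e^(−2 × 0.03788 × 32.0) = 1 − e^(−2.424) = 1 − 0.08856 ≈ 0.911

0.911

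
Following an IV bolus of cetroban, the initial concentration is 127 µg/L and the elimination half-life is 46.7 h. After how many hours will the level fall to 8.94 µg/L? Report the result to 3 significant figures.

k = ln 2 / 46.7 = 0.01484 h⁻¹
C(t) = C₀ e^(−kt)  ⇒  t = ln(C₀/C) / k
t = ln(127/8.94) / 0.01484 = 2.654 / 0.01484 ≈ 179 hours

179 hours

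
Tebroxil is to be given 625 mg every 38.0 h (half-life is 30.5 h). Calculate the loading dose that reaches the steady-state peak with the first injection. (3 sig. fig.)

1080 mg

k = ln 2 / 30.5 = 0.02273 h⁻¹
Accumulation ratio R = 1 / (1 − e^(−kτ)) = 1 / (1 − e^(−0.02273×38.0)) = 1 / (1 − 0.4216) = 1.729
Loading dose = maintenance dose × R = 625 × 1.729 ≈ 1080 mg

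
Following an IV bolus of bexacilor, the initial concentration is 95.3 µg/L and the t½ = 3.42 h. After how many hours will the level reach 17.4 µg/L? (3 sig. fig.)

k = ln 2 / 3.42 = 0.2027 h⁻¹
C(t) = C₀ e^(−kt)  ⇒  t = ln(C₀/C) / k
t = ln(95.3/17.4) / 0.2027 = 1.701 / 0.2027 ≈ 8.39 hours

8.39 hours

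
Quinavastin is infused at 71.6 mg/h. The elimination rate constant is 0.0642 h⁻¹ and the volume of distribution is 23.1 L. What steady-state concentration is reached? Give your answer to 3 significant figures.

48.3 µg/mL

CL = k · V = 0.0642 × 23.1 = 1.483 L/h
Css = rate / CL = 71.6 / 1.483 ≈ 48.3 µg/mL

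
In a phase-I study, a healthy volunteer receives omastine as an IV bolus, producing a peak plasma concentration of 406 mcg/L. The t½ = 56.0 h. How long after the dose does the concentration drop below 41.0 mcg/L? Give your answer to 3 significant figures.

185 hours

k = ln 2 / 56.0 = 0.01238 h⁻¹
C(t) = C₀ e^(−kt)  ⇒  t = ln(C₀/C) / k
t = ln(406/41.0) / 0.01238 = 2.293 / 0.01238 ≈ 185 hours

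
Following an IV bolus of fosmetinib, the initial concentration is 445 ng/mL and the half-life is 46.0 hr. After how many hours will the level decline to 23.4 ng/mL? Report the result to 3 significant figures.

195 hours

k = ln 2 / 46.0 = 0.01507 hr⁻¹
C(t) = C₀ e^(−kt)  ⇒  t = ln(C₀/C) / k
t = ln(445/23.4) / 0.01507 = 2.945 / 0.01507 ≈ 195 hours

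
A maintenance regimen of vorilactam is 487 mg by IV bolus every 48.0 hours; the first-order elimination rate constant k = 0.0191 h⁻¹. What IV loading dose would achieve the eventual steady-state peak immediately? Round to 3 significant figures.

811 mg

Accumulation ratio R = 1 / (1 − e^(−kτ)) = 1 / (1 − e^(−0.01910×48.0)) = 1 / (1 − 0.3998) = 1.666
Loading dose = maintenance dose × R = 487 × 1.666 ≈ 811 mg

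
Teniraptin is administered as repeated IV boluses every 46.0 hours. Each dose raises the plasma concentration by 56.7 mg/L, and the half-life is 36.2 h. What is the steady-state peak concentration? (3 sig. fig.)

96.8 mg/L

k = ln 2 / 36.2 = 0.01915 h⁻¹
Fraction remaining after one interval: e^(−kτ) = e^(−0.01915 × 46.0) = 0.4145
R = 1 / (1 − 0.4145) = 1.708
Css,max = 56.7 × 1.708 ≈ 96.8 mg/L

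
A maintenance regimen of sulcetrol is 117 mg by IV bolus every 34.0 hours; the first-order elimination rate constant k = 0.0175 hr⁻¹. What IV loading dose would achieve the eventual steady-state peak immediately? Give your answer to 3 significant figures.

Accumulation ratio R = 1 / (1 − e^(−kτ)) = 1 / (1 − e^(−0.01750×34.0)) = 1 / (1 − 0.5516) = 2.230
Loading dose = maintenance dose × R = 117 × 2.230 ≈ 261 mg

261 mg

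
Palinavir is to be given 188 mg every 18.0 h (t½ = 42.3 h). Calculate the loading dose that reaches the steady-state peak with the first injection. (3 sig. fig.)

k = ln 2 / 42.3 = 0.01639 h⁻¹
Accumulation ratio R = 1 / (1 − e^(−kτ)) = 1 / (1 − e^(−0.01639×18.0)) = 1 / (1 − 0.7446) = 3.915
Loading dose = maintenance dose × R = 188 × 3.915 ≈ 736 mg

736 mg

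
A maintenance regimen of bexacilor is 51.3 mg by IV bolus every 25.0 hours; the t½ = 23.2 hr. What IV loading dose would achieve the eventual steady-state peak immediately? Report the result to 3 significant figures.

k = ln 2 / 23.2 = 0.02988 hr⁻¹
Accumulation ratio R = 1 / (1 − e^(−kτ)) = 1 / (1 − e^(−0.02988×25.0)) = 1 / (1 − 0.4738) = 1.900
Loading dose = maintenance dose × R = 51.3 × 1.900 ≈ 97.5 mg

97.5 mg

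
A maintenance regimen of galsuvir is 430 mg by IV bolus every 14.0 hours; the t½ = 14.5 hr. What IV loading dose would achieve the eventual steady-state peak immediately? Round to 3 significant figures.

881 mg

k = ln 2 / 14.5 = 0.04780 hr⁻¹
Accumulation ratio R = 1 / (1 − e^(−kτ)) = 1 / (1 − e^(−0.04780×14.0)) = 1 / (1 − 0.5121) = 2.050
Loading dose = maintenance dose × R = 430 × 2.050 ≈ 881 mg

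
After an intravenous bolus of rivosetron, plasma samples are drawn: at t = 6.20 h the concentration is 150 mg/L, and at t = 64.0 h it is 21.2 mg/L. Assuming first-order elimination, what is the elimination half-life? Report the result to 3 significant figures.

k = ln(C₁/C₂) / (t₂ − t₁) = ln(150/21.2) / (64.0 − 6.20)
  = 1.957 / 57.80 = 0.03385 h⁻¹
t½ = ln 2 / k = ln 2 / 0.03385 ≈ 20.5 hours

20.5 hours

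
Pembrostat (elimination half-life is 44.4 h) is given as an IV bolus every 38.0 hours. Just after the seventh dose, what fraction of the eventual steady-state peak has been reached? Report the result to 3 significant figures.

0.984

k = ln 2 / 44.4 = 0.01561 h⁻¹
f_n = 1 − e^(−nkτ) = 1 − e^(−7 × 0.01561 × 38.0) = 1 − e^(−4.153) = 1 − 0.01572 ≈ 0.984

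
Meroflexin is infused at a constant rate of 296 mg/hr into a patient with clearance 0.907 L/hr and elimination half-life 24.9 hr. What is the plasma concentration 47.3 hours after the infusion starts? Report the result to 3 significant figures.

Css = rate / CL = 296 / 0.907 = 326.4 mg/L
k = ln 2 / 24.9 = 0.02784 hr⁻¹
C(t) = Css (1 − e^(−kt)) = 326.4 × (1 − e^(−1.317)) = 326.4 × 0.7320 ≈ 239 mg/L

239 mg/L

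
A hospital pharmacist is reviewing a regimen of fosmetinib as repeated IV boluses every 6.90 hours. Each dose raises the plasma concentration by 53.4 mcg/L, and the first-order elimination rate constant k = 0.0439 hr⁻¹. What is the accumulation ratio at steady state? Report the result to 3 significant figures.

3.83

Fraction remaining after one interval: e^(−kτ) = e^(−0.04390 × 6.90) = 0.7387
R = 1 / (1 − 0.7387) = 1 / 0.2613 ≈ 3.83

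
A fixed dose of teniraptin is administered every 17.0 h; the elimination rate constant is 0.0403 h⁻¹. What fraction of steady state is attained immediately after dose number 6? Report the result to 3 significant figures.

f_n = 1 − e^(−nkτ) = 1 − e^(−6 × 0.04030 × 17.0) = 1 − e^(−4.111) = 1 − 0.01640 ≈ 0.984

0.984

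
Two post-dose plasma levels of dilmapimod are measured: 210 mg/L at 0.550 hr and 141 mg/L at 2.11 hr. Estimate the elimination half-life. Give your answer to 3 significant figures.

k = ln(C₁/C₂) / (t₂ − t₁) = ln(210/141) / (2.11 − 0.550)
  = 0.3983 / 1.560 = 0.2554 hr⁻¹
t½ = ln 2 / k = ln 2 / 0.2554 ≈ 2.71 hours

2.71 hours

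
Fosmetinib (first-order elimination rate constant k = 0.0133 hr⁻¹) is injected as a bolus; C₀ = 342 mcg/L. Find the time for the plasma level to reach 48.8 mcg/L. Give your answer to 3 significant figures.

146 hours

C(t) = C₀ e^(−kt)  ⇒  t = ln(C₀/C) / k
t = ln(342/48.8) / 0.01330 = 1.947 / 0.01330 ≈ 146 hours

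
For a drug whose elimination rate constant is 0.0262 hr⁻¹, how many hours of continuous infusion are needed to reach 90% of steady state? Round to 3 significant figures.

f = 1 − e^(−kt)  ⇒  t = −ln(1 − f) / k
t = −ln(1 − 0.9) / 0.02620 = 2.303 / 0.02620 ≈ 87.9 hours

87.9 hours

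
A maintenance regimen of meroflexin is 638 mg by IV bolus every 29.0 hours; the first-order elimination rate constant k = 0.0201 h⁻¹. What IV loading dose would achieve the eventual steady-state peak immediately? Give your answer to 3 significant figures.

Accumulation ratio R = 1 / (1 − e^(−kτ)) = 1 / (1 − e^(−0.02010×29.0)) = 1 / (1 − 0.5583) = 2.264
Loading dose = maintenance dose × R = 638 × 2.264 ≈ 1440 mg

1440 mg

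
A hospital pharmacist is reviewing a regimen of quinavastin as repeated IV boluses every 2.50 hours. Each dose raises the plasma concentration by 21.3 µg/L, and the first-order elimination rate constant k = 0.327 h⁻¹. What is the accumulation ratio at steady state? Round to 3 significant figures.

1.79

Fraction remaining after one interval: e^(−kτ) = e^(−0.3270 × 2.50) = 0.4415
R = 1 / (1 − 0.4415) = 1 / 0.5585 ≈ 1.79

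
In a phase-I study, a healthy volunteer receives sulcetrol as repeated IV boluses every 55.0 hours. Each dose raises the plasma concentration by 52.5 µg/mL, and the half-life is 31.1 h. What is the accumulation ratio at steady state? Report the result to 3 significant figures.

k = ln 2 / 31.1 = 0.02229 h⁻¹
Fraction remaining after one interval: e^(−kτ) = e^(−0.02229 × 55.0) = 0.2935
R = 1 / (1 − 0.2935) = 1 / 0.7065 ≈ 1.42

1.42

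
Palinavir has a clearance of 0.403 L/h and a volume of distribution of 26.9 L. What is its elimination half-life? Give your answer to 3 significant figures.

k = CL / V = 0.403 / 26.9 = 0.01498 h⁻¹
t½ = ln 2 / k = ln 2 / 0.01498 ≈ 46.3 hours

46.3 hours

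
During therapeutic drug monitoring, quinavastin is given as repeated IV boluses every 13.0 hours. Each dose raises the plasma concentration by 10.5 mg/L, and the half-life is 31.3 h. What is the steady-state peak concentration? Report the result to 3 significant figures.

k = ln 2 / 31.3 = 0.02215 h⁻¹
Fraction remaining after one interval: e^(−kτ) = e^(−0.02215 × 13.0) = 0.7498
R = 1 / (1 − 0.7498) = 3.998
Css,max = 10.5 × 3.998 ≈ 42.0 mg/L

42.0 mg/L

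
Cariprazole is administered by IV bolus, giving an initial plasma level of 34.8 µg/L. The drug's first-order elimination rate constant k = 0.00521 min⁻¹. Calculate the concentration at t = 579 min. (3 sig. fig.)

1.70 µg/L

C(t) = C₀ e^(−kt) = 34.8 × e^(−0.005210 × 579) = 34.8 × e^(−3.017) = 34.8 × 0.04897 ≈ 1.70 µg/L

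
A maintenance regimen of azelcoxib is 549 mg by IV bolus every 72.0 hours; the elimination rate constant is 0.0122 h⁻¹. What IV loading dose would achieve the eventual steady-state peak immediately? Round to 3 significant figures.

Accumulation ratio R = 1 / (1 − e^(−kτ)) = 1 / (1 − e^(−0.01220×72.0)) = 1 / (1 − 0.4154) = 1.711
Loading dose = maintenance dose × R = 549 × 1.711 ≈ 939 mg

939 mg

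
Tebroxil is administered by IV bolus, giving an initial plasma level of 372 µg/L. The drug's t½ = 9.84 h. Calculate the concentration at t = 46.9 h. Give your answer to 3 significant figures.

k = ln 2 / 9.84 = 0.07044 h⁻¹
46.9 h is 4.766 half-lives, so C = 372 × (1/2)^4.766 = 372 × 0.03675 ≈ 13.7 µg/L

13.7 µg/L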